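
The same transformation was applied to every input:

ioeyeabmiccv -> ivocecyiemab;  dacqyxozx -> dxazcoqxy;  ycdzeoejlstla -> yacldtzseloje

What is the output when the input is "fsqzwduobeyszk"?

fkszqszywedbuo

What's happening: take characters alternately from the front and the back (1st, last, 2nd, 2nd-last, ...).
Applying that to "fsqzwduobeyszk" gives "fkszqszywedbuo".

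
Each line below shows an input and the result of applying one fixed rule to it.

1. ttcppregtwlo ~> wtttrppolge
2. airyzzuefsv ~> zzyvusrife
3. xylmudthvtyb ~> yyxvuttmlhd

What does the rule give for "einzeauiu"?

zuuniiee

What's happening: sort the characters into reverse alphabetical order, then delete the last character.
Starting from "einzeauiu": after the first operation, "zuuniieea"; after the second, "zuuniiee".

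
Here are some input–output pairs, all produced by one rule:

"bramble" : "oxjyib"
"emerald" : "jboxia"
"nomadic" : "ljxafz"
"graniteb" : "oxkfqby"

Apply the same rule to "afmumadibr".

cjrjxafyo

Looking at the pairs, the operation is to delete the first character, then shift every letter 3 places backward in the alphabet (wrapping around).
On "afmumadibr": the first step gives "fmumadibr", and the second then gives "cjrjxafyo".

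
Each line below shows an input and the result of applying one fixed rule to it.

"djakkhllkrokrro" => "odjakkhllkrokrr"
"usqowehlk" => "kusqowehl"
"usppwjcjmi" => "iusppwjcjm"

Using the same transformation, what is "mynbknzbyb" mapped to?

bmynbknzby

In each case the input is transformed by: move the last character to the front.
"mynbknzbyb" → "bmynbknzby".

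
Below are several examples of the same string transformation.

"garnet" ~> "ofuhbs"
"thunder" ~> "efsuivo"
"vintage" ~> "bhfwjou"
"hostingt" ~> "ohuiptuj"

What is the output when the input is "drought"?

hiuespv

The rule is to shift every letter 1 place forward in the alphabet (wrapping around), then move the last 3 characters to the front (rotate right by 3).
For "drought", step one produces "espvhiu"; step two turns that into "hiuespv".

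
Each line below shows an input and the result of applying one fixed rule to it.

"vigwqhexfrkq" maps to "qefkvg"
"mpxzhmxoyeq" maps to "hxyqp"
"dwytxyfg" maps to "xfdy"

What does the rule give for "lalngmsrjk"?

In each case the input is transformed by: move the first 3 characters to the end (rotate left by 3), then keep every other character starting from the second (positions 2nd, 4th, 6th, ...).
On "lalngmsrjk": the first step gives "ngmsrjklal", and the second then gives "gsjll".
(Check on "mpxzhmxoyeq": → "zhmxoyeqmpx" → "hxyqp" ✓)

gsjll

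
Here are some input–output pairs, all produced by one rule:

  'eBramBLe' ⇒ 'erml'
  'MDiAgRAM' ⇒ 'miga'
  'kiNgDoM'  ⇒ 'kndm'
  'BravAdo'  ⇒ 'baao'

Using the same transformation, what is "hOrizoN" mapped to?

Looking at the pairs, the operation is to keep every other character starting from the first (positions 1st, 3rd, 5th, ...), then convert every letter to lowercase.
Starting from "hOrizoN": after the first operation, "hrzN"; after the second, "hrzn".

hrzn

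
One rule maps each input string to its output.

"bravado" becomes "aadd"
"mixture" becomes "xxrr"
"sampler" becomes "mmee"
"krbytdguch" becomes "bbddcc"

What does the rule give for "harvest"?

rrss

The pattern: keep one character in every 3, starting at position 3 (positions 3rd, 6th, 9th, ...), then double every character.
Starting from "harvest": after the first operation, "rs"; after the second, "rrss".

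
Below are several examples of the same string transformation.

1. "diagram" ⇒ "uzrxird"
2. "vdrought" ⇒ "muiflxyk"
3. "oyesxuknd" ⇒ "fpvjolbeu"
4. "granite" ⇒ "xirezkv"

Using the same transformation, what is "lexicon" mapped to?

Each output is the input with this applied: shift every letter 9 places backward in the alphabet (wrapping around).
So "lexicon" becomes "cvoztfe".

cvoztfe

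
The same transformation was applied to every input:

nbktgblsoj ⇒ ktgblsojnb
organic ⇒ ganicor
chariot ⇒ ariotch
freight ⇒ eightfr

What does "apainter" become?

ainterap

Rule — move the first 2 characters to the end (rotate left by 2).
For "apainter" the result is "ainterap".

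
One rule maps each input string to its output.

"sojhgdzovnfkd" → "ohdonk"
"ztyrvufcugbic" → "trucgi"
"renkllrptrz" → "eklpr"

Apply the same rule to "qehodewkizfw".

What's happening: keep every other character starting from the second (positions 2nd, 4th, 6th, ...).
Doing the same to "qehodewkizfw": "eoekzw".

eoekzw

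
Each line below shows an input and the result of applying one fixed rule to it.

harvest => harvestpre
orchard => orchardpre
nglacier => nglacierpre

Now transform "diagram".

diagrampre

The transformation: append "pre".
Applying that to "diagram" gives "diagrampre".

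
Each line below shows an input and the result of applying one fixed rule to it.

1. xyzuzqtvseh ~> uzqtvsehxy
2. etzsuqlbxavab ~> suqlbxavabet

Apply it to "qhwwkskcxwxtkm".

wkskcxwxtkmqh

Each output is the input with this applied: move the first 3 characters to the end (rotate left by 3), then delete the last character.
Applying both steps to "qhwwkskcxwxtkm": "wkskcxwxtkmqhw", then "wkskcxwxtkmqh".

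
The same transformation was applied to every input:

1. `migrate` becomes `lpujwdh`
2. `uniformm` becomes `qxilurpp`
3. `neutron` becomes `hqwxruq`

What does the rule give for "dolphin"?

Rule — swap each adjacent pair of characters (1↔2, 3↔4, ...), then shift every letter 3 places forward in the alphabet (wrapping around).
On "dolphin": the first step gives "odplihn", and the second then gives "rgsolkq".

rgsolkq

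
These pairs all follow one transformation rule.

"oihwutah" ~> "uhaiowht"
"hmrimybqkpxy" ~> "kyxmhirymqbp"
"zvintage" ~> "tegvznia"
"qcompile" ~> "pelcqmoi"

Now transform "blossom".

osmlbso

In each case the input is transformed by: swap each adjacent pair of characters (1↔2, 3↔4, ...), then move the last 3 characters to the front (rotate right by 3).
Working it through for "blossom": intermediate "lbsoosm", final "osmlbso".
(Check on "zvintage": → "vzniateg" → "tegvznia" ✓)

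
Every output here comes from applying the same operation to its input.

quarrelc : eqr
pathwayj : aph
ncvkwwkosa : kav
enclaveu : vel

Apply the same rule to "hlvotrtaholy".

In each case the input is transformed by: swap the front and back halves of the string, then keep one character in every 3, starting at position 2 (positions 2nd, 5th, 8th, ...).
"hlvotrtaholy" → "taholyhlvotr" → "allt".
(Check on "ncvkwwkosa": → "wkosancvkw" → "kav" ✓)

allt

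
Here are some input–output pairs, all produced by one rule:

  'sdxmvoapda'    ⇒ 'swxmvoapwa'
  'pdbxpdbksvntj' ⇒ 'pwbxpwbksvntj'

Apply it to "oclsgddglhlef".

Looking at the pairs, the operation is to replace every "d" with "w".
"oclsgddglhlef" → "oclsgwwglhlef".

oclsgwwglhlef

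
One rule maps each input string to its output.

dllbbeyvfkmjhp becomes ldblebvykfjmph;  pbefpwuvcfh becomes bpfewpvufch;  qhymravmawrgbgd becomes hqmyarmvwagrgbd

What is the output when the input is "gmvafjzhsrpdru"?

mgavjfhzrsdpur

The rule is to swap each adjacent pair of characters (1↔2, 3↔4, ...).
For "gmvafjzhsrpdru" the result is "mgavjfhzrsdpur".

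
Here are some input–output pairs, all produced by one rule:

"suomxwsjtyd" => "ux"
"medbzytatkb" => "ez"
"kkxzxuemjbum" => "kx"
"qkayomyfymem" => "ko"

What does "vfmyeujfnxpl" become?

fe

In each case the input is transformed by: keep one character in every 3, starting at position 2 (positions 2nd, 5th, 8th, ...), then keep only the first 2 characters.
On "vfmyeujfnxpl": the first step gives "fefp", and the second then gives "fe".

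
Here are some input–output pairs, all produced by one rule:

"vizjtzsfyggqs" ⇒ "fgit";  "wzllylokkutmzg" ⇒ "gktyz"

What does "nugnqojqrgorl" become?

Each output is the input with this applied: keep one character in every 3, starting at position 2 (positions 2nd, 5th, 8th, ...), then sort the characters into alphabetical order.
Starting from "nugnqojqrgorl": after the first operation, "uqqo"; after the second, "oqqu".

oqqu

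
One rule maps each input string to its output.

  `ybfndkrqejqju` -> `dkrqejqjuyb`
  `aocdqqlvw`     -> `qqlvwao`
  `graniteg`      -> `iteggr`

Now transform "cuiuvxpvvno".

The pattern: move the first 2 characters to the end (rotate left by 2), then delete the first 2 characters.
On "cuiuvxpvvno" that produces "vxpvvnocu".

vxpvvnocu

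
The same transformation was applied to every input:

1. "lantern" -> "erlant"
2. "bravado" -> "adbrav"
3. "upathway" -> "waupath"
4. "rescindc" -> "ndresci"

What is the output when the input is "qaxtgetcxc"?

cxqaxtget

The pattern: delete the last character, then move the last 2 characters to the front (rotate right by 2).
Working it through for "qaxtgetcxc": intermediate "qaxtgetcx", final "cxqaxtget".
(Check on "upathway": → "upathwa" → "waupath" ✓)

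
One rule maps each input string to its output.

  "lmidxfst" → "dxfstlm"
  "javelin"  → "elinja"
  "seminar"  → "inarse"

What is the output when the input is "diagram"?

Each output is the input with this applied: move the first 2 characters to the end (rotate left by 2), then delete the first character.
Applying both steps to "diagram": "agramdi", then "gramdi".
(Check on "seminar": → "minarse" → "inarse" ✓)

gramdi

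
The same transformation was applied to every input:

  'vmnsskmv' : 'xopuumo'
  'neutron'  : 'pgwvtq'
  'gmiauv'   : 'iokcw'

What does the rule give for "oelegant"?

qgngicp

Rule — shift every letter 2 places forward in the alphabet (wrapping around), then delete the last character.
Starting from "oelegant": after the first operation, "qgngicpv"; after the second, "qgngicp".
(Check on "vmnsskmv": → "xopuumox" → "xopuumo" ✓)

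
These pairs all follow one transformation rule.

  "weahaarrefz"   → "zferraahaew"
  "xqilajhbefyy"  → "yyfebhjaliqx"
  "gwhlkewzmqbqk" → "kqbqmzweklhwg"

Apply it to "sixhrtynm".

mnytrhxis

The pattern: reverse the string.
"sixhrtynm" → "mnytrhxis".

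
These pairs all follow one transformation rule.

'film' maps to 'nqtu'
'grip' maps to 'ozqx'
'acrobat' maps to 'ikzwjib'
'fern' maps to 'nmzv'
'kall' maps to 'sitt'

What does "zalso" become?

What's happening: shift every letter 8 places forward in the alphabet (wrapping around).
On "zalso" that produces "hitaw".

hitaw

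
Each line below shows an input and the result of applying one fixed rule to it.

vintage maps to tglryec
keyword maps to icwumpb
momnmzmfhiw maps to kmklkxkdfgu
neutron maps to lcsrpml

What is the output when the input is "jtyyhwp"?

The rule is to shift every letter 2 places backward in the alphabet (wrapping around).
Doing the same to "jtyyhwp": "hrwwfun".

hrwwfun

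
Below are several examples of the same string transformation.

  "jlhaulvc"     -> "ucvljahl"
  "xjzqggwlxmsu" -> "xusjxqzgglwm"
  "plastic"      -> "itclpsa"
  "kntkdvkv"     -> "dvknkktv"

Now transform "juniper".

eprujin

In each case the input is transformed by: swap each adjacent pair of characters (1↔2, 3↔4, ...), then move the last 3 characters to the front (rotate right by 3).
On "juniper" that produces "eprujin".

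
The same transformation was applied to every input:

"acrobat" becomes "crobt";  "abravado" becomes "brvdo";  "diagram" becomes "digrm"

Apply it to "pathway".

The transformation: remove every "a".
So "pathway" becomes "pthwy".

pthwy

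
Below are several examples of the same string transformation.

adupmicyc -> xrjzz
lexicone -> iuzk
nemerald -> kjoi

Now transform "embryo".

byv

What's happening: shift every letter 3 places backward in the alphabet (wrapping around), then keep every other character starting from the first (positions 1st, 3rd, 5th, ...).
For "embryo", step one produces "bjyovl"; step two turns that into "byv".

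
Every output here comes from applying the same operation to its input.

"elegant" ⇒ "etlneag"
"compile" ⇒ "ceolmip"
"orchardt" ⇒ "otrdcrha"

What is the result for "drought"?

What's happening: take characters alternately from the front and the back (1st, last, 2nd, 2nd-last, ...).
On "drought" that produces "dtrhogu".

dtrhogu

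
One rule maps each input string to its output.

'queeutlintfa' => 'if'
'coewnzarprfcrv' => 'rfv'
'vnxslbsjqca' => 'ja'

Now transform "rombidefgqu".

fu

The rule is to keep one character in every 3, starting at position 2 (positions 2nd, 5th, 8th, ...), then delete the first 2 characters.
On "rombidefgqu": the first step gives "oifu", and the second then gives "fu".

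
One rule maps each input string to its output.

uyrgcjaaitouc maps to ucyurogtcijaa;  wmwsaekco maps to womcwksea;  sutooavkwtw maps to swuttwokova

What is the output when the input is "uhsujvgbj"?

ujhbsguvj

Rule — take characters alternately from the front and the back (1st, last, 2nd, 2nd-last, ...).
So "uhsujvgbj" becomes "ujhbsguvj".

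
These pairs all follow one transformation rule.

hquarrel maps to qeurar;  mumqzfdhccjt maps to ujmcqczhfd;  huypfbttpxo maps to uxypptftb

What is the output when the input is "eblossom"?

bolsos

What's happening: take characters alternately from the front and the back (1st, last, 2nd, 2nd-last, ...), then delete the first 2 characters.
Starting from "eblossom": after the first operation, "embolsos"; after the second, "bolsos".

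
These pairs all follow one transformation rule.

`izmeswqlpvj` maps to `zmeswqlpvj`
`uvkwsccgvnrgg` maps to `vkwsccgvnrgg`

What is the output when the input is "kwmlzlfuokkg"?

Each output is the input with this applied: delete the first character.
"kwmlzlfuokkg" → "wmlzlfuokkg".

wmlzlfuokkg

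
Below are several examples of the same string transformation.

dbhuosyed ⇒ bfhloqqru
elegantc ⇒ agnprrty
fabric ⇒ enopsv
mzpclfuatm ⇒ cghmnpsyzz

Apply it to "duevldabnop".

Rule — shift every letter 13 places forward in the alphabet (wrapping around) — i.e. ROT13, then sort the characters into alphabetical order.
"duevldabnop" → "qhriyqnoabc" → "abchinoqqry".

abchinoqqry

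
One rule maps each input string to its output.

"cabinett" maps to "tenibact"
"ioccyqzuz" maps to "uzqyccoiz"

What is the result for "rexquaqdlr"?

The transformation: move the last character to the front, then reverse the string.
On "rexquaqdlr": the first step gives "rrexquaqdl", and the second then gives "ldqauqxerr".

ldqauqxerr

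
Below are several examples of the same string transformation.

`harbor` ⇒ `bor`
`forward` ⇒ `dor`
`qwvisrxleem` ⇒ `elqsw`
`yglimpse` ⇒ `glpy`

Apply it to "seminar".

emr

The transformation: sort the characters into alphabetical order, then keep every other character starting from the second (positions 2nd, 4th, 6th, ...).
So "seminar" becomes "emr".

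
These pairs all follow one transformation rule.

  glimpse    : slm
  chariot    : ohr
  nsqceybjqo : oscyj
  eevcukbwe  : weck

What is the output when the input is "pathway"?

aah

The pattern: keep every other character starting from the second (positions 2nd, 4th, 6th, ...), then move the last character to the front.
Working it through for "pathway": intermediate "aha", final "aah".
(Check on "chariot": → "hro" → "ohr" ✓)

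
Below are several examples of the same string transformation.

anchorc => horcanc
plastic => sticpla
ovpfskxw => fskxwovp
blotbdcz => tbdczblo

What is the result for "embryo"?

ryoemb

Each output is the input with this applied: move the first 3 characters to the end (rotate left by 3).
So "embryo" becomes "ryoemb".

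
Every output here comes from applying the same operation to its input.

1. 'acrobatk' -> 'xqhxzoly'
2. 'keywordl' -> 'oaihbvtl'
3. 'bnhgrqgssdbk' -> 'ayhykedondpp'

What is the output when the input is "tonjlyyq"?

Each output is the input with this applied: shift every letter 3 places backward in the alphabet (wrapping around), then move the last 3 characters to the front (rotate right by 3).
Starting from "tonjlyyq": after the first operation, "qlkgivvn"; after the second, "vvnqlkgi".

vvnqlkgi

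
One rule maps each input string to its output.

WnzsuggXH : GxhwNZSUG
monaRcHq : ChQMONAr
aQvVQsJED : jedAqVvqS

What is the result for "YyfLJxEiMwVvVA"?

Looking at the pairs, the operation is to flip the case of every letter, then move the last 3 characters to the front (rotate right by 3).
For "YyfLJxEiMwVvVA", step one produces "yYFljXeImWvVva"; step two turns that into "VvayYFljXeImWv".

VvayYFljXeImWv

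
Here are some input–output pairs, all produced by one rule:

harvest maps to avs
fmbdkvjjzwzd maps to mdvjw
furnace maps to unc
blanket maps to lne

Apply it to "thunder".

hne

What's happening: delete the last character, then keep every other character starting from the second (positions 2nd, 4th, 6th, ...).
Starting from "thunder": after the first operation, "thunde"; after the second, "hne".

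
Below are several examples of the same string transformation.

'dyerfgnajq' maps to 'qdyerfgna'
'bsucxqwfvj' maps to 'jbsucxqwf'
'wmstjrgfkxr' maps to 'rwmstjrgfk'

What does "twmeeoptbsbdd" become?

Each output is the input with this applied: move the last 2 characters to the front (rotate right by 2), then delete the first character.
Applying both steps to "twmeeoptbsbdd": "ddtwmeeoptbsb", then "dtwmeeoptbsb".

dtwmeeoptbsb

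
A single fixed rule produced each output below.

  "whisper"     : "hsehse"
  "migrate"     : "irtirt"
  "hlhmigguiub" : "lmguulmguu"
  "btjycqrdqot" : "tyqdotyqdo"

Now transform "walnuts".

antant

In each case the input is transformed by: keep every other character starting from the second (positions 2nd, 4th, 6th, ...), then write the whole string twice.
For "walnuts", step one produces "ant"; step two turns that into "antant".
(Check on "migrate": → "irt" → "irtirt" ✓)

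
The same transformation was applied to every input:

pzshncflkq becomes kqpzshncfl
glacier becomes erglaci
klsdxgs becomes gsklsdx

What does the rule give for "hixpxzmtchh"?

hhhixpxzmtc

The rule is to move the last 2 characters to the front (rotate right by 2).
On "hixpxzmtchh" that produces "hhhixpxzmtc".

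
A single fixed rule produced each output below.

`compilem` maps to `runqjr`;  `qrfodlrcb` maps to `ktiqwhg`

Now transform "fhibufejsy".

Rule — delete the first 2 characters, then shift every letter 5 places forward in the alphabet (wrapping around).
Applying both steps to "fhibufejsy": "ibufejsy", then "ngzkjoxd".

ngzkjoxd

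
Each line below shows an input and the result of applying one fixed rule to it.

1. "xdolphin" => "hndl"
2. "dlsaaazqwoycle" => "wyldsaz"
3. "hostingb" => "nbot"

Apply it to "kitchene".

Each output is the input with this applied: swap the front and back halves of the string, then keep every other character starting from the second (positions 2nd, 4th, 6th, ...).
Starting from "kitchene": after the first operation, "henekitc"; after the second, "eeic".

eeic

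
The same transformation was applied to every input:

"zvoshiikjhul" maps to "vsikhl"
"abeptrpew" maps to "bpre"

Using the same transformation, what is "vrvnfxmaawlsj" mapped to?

rnxaws

Rule — keep every other character starting from the second (positions 2nd, 4th, 6th, ...).
On "vrvnfxmaawlsj" that produces "rnxaws".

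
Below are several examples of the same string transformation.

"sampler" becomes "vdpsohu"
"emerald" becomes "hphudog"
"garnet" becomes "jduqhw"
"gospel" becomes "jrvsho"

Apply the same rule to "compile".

frpsloh

The pattern: shift every letter 3 places forward in the alphabet (wrapping around).
Doing the same to "compile": "frpsloh".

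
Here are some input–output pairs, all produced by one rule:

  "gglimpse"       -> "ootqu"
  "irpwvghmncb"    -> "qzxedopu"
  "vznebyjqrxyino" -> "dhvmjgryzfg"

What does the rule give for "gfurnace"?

The rule is to delete the last 3 characters, then shift every letter 8 places forward in the alphabet (wrapping around).
For "gfurnace" the result is "onczv".

onczv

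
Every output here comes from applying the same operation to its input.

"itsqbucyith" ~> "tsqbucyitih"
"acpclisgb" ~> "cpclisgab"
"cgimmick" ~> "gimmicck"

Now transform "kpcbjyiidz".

The pattern: swap the first and last characters, then move the first character to the end.
Starting from "kpcbjyiidz": after the first operation, "zpcbjyiidk"; after the second, "pcbjyiidkz".
(Check on "acpclisgb": → "bcpclisga" → "cpclisgab" ✓)

pcbjyiidkz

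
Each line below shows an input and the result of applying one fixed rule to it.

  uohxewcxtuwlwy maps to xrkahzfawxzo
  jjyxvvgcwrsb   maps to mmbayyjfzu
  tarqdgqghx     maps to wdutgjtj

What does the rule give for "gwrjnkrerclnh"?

jzumqnuhufo

Looking at the pairs, the operation is to delete the last 2 characters, then shift every letter 3 places forward in the alphabet (wrapping around).
"gwrjnkrerclnh" → "jzumqnuhufo".
(Check on "tarqdgqghx": → "tarqdgqg" → "wdutgjtj" ✓)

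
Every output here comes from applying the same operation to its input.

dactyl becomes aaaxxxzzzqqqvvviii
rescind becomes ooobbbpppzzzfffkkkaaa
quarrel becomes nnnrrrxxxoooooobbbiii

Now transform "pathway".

Looking at the pairs, the operation is to repeat every character 3 times, then shift every letter 3 places backward in the alphabet (wrapping around).
Starting from "pathway": after the first operation, "pppaaattthhhwwwaaayyy"; after the second, "mmmxxxqqqeeetttxxxvvv".

mmmxxxqqqeeetttxxxvvv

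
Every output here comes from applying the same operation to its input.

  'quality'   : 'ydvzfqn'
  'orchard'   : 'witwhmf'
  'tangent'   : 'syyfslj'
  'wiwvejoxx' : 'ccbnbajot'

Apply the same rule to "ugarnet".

The transformation: move the last 2 characters to the front (rotate right by 2), then shift every letter 5 places forward in the alphabet (wrapping around).
Starting from "ugarnet": after the first operation, "etugarn"; after the second, "jyzlfws".
(Check on "tangent": → "nttange" → "syyfslj" ✓)

jyzlfws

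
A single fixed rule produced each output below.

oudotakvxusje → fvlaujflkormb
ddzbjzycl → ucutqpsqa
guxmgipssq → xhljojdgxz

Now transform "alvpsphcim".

Each output is the input with this applied: shift every letter 9 places backward in the alphabet (wrapping around), then take characters alternately from the front and the back (1st, last, 2nd, 2nd-last, ...).
For "alvpsphcim", step one produces "rcmgjgytzd"; step two turns that into "rdczmtgyjg".

rdczmtgyjg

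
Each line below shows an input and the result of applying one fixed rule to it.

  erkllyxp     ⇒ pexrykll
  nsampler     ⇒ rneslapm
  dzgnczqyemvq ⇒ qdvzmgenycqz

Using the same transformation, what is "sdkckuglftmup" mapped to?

psudmktcfklug

The transformation: take characters alternately from the front and the back (1st, last, 2nd, 2nd-last, ...), then swap each adjacent pair of characters (1↔2, 3↔4, ...).
Applying both steps to "sdkckuglftmup": "spdukmctkfulg", then "psudmktcfklug".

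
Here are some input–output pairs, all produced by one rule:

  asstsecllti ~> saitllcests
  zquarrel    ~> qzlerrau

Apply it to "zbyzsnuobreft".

bztferbounszy

What's happening: move the first 2 characters to the end (rotate left by 2), then reverse the string.
"zbyzsnuobreft" → "yzsnuobreftzb" → "bztferbounszy".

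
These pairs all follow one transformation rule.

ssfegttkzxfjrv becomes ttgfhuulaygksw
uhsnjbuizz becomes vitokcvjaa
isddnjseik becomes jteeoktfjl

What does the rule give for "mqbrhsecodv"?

Rule — shift every letter 1 place forward in the alphabet (wrapping around).
So "mqbrhsecodv" becomes "nrcsitfdpew".

nrcsitfdpew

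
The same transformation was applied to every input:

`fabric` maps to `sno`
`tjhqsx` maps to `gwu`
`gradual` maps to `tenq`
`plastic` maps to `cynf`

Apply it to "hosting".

ubfg

Each output is the input with this applied: shift every letter 13 places forward in the alphabet (wrapping around) — i.e. ROT13, then delete the last 3 characters.
Starting from "hosting": after the first operation, "ubfgvat"; after the second, "ubfg".
(Check on "gradual": → "tenqhny" → "tenq" ✓)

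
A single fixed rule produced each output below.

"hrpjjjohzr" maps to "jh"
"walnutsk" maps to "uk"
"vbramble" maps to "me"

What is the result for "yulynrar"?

What's happening: keep one character in every 3, starting at position 2 (positions 2nd, 5th, 8th, ...), then delete the first character.
On "yulynrar": the first step gives "unr", and the second then gives "nr".
(Check on "walnutsk": → "auk" → "uk" ✓)

nr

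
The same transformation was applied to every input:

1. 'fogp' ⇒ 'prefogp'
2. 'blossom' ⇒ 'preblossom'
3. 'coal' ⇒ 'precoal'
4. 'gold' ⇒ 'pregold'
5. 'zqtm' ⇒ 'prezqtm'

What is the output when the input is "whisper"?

prewhisper

Rule — prepend "pre".
Doing the same to "whisper": "prewhisper".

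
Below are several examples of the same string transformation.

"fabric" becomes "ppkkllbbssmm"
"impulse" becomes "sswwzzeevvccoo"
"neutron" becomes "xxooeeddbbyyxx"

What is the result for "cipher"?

mmsszzrroobb

What's happening: double every character, then shift every letter 10 places forward in the alphabet (wrapping around).
Doing the same to "cipher": "mmsszzrroobb".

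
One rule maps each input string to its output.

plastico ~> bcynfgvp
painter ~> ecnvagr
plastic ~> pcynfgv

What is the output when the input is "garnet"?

gtnear

The pattern: shift every letter 13 places forward in the alphabet (wrapping around) — i.e. ROT13, then move the last character to the front.
Starting from "garnet": after the first operation, "tnearg"; after the second, "gtnear".
(Check on "plastico": → "cynfgvpb" → "bcynfgvp" ✓)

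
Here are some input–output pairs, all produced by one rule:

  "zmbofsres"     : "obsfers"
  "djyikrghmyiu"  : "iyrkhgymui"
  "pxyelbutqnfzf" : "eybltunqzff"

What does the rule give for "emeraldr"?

The rule is to swap each adjacent pair of characters (1↔2, 3↔4, ...), then delete the first 2 characters.
So "emeraldr" becomes "relard".

relard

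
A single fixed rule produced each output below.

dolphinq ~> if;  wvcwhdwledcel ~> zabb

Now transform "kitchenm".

In each case the input is transformed by: shift every letter 3 places backward in the alphabet (wrapping around), then keep one character in every 3, starting at position 3 (positions 3rd, 6th, 9th, ...).
"kitchenm" → "hfqzebkj" → "qb".

qb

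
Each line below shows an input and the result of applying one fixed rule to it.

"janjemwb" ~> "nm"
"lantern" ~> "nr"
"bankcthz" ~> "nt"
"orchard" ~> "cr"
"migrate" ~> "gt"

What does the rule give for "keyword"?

yr

What's happening: keep one character in every 3, starting at position 3 (positions 3rd, 6th, 9th, ...).
Doing the same to "keyword": "yr".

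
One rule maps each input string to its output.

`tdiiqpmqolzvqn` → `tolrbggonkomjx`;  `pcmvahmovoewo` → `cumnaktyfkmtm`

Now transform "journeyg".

cwehmspl

The rule is to move the last 3 characters to the front (rotate right by 3), then shift every letter 2 places backward in the alphabet (wrapping around).
"journeyg" → "eygjourn" → "cwehmspl".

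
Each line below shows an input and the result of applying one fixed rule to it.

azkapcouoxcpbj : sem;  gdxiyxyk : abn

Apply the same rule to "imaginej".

qhm

Each output is the input with this applied: shift every letter 3 places forward in the alphabet (wrapping around), then keep only the last 3 characters.
For "imaginej" the result is "qhm".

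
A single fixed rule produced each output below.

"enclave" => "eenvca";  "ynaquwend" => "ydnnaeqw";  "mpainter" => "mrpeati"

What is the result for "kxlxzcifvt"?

ktxvlfxiz

Looking at the pairs, the operation is to take characters alternately from the front and the back (1st, last, 2nd, 2nd-last, ...), then delete the last character.
For "kxlxzcifvt", step one produces "ktxvlfxizc"; step two turns that into "ktxvlfxiz".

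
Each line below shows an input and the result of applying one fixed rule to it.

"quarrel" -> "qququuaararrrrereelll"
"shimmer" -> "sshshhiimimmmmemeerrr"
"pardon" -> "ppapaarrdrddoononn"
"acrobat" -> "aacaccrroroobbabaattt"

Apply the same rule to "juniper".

jjujuunniniippepeerrr

The rule is to repeat every character 3 times, then swap each adjacent pair of characters (1↔2, 3↔4, ...).
"juniper" → "jjjuuunnniiipppeeerrr" → "jjujuunniniippepeerrr".
(Check on "quarrel": → "qqquuuaaarrrrrreeelll" → "qququuaararrrrereelll" ✓)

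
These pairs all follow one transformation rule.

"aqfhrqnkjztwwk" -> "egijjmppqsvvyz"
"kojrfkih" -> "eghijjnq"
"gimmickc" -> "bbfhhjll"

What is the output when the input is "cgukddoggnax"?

bccfffjmntwz

Looking at the pairs, the operation is to shift every letter 1 place backward in the alphabet (wrapping around), then sort the characters into alphabetical order.
Starting from "cgukddoggnax": after the first operation, "bftjccnffmzw"; after the second, "bccfffjmntwz".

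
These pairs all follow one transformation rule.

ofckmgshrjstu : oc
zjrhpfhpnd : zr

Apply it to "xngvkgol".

The transformation: keep every other character starting from the first (positions 1st, 3rd, 5th, ...), then keep only the first 2 characters.
"xngvkgol" → "xg".

xg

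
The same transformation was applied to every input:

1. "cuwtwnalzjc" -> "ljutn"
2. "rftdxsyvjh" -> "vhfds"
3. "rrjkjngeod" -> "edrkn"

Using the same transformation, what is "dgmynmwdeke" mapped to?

dkgym

Each output is the input with this applied: keep every other character starting from the second (positions 2nd, 4th, 6th, ...), then move the first 3 characters to the end (rotate left by 3).
Applying both steps to "dgmynmwdeke": "gymdk", then "dkgym".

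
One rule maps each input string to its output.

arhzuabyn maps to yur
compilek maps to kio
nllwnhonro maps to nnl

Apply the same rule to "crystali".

Looking at the pairs, the operation is to keep one character in every 3, starting at position 2 (positions 2nd, 5th, 8th, ...), then reverse the string.
So "crystali" becomes "itr".

itr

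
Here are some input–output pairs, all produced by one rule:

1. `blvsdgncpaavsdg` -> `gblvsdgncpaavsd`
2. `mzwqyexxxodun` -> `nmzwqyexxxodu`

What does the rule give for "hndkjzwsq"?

Looking at the pairs, the operation is to move the last character to the front.
So "hndkjzwsq" becomes "qhndkjzws".

qhndkjzws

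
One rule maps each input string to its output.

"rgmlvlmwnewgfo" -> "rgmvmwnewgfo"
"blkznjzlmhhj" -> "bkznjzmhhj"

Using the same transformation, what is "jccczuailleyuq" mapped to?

jccczuaieyuq

Each output is the input with this applied: remove every "l".
"jccczuailleyuq" → "jccczuaieyuq".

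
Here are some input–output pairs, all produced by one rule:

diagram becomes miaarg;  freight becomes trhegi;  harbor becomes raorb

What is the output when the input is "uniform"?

mnriof

Each output is the input with this applied: take characters alternately from the front and the back (1st, last, 2nd, 2nd-last, ...), then delete the first character.
Working it through for "uniform": intermediate "umnriof", final "mnriof".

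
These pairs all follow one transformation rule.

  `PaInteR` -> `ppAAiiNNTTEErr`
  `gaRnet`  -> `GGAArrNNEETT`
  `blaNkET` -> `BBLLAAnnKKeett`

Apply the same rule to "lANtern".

Rule — double every character, then flip the case of every letter.
"lANtern" → "llAANNtteerrnn" → "LLaannTTEERRNN".

LLaannTTEERRNN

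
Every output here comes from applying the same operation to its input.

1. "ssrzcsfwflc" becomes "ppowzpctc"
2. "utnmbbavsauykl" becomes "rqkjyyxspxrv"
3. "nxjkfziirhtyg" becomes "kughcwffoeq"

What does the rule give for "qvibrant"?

nsfyox

Each output is the input with this applied: delete the last 2 characters, then shift every letter 3 places backward in the alphabet (wrapping around).
Applying both steps to "qvibrant": "qvibra", then "nsfyox".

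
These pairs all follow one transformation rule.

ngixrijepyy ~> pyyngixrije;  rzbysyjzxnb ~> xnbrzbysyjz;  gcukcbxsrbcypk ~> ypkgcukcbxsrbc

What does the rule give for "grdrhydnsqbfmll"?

In each case the input is transformed by: move the last 3 characters to the front (rotate right by 3).
So "grdrhydnsqbfmll" becomes "mllgrdrhydnsqbf".

mllgrdrhydnsqbf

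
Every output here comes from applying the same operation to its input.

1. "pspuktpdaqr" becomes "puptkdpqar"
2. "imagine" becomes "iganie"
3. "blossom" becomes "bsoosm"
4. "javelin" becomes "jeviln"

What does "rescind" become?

Each output is the input with this applied: swap each adjacent pair of characters (1↔2, 3↔4, ...), then delete the first character.
Applying both steps to "rescind": "ercsnid", then "rcsnid".

rcsnid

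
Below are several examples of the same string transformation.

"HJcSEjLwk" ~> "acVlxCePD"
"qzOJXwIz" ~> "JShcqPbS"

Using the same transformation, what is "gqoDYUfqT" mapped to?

ZJHwrnYJm

What's happening: shift every letter 7 places backward in the alphabet (wrapping around), then flip the case of every letter.
Applying that to "gqoDYUfqT" gives "ZJHwrnYJm".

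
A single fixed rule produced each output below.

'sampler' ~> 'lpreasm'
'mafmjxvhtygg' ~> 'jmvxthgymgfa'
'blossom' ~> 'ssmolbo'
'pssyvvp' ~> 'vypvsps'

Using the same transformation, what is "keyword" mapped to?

owdreky

The pattern: move the first 3 characters to the end (rotate left by 3), then swap each adjacent pair of characters (1↔2, 3↔4, ...).
So "keyword" becomes "owdreky".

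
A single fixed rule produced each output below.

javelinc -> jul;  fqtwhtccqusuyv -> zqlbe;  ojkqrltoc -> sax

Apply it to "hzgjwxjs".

The rule is to keep one character in every 3, starting at position 2 (positions 2nd, 5th, 8th, ...), then shift every letter 9 places forward in the alphabet (wrapping around).
For "hzgjwxjs", step one produces "zws"; step two turns that into "ifb".

ifb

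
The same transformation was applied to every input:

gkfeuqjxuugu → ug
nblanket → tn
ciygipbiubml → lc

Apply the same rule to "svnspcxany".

Looking at the pairs, the operation is to move the first character to the end, then keep only the last 2 characters.
"svnspcxany" → "vnspcxanys" → "ys".
(Check on "ciygipbiubml": → "iygipbiubmlc" → "lc" ✓)

ys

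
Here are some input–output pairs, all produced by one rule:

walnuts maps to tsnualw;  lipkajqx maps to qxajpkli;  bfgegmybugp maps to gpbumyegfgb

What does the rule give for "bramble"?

Rule — reverse the string, then swap each adjacent pair of characters (1↔2, 3↔4, ...).
For "bramble" the result is "lembrab".

lembrab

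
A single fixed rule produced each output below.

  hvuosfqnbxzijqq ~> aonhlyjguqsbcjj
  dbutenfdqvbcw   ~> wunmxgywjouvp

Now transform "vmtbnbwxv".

What's happening: shift every letter 7 places backward in the alphabet (wrapping around).
Doing the same to "vmtbnbwxv": "ofmugupqo".

ofmugupqo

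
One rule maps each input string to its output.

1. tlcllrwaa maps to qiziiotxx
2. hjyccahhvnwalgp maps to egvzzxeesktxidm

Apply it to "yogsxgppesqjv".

What's happening: shift every letter 3 places backward in the alphabet (wrapping around).
On "yogsxgppesqjv" that produces "vldpudmmbpngs".

vldpudmmbpngs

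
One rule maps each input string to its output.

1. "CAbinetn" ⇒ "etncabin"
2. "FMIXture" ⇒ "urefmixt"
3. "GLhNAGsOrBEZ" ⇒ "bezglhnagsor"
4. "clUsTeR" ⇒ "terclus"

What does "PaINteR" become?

In each case the input is transformed by: move the last 3 characters to the front (rotate right by 3), then convert every letter to lowercase.
Working it through for "PaINteR": intermediate "teRPaIN", final "terpain".
(Check on "CAbinetn": → "etnCAbin" → "etncabin" ✓)

terpain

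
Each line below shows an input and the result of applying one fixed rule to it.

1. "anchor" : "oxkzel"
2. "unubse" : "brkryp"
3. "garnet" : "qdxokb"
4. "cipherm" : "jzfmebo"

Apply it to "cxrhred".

What's happening: shift every letter 3 places backward in the alphabet (wrapping around), then move the last character to the front.
Doing the same to "cxrhred": "azuoeob".

azuoeob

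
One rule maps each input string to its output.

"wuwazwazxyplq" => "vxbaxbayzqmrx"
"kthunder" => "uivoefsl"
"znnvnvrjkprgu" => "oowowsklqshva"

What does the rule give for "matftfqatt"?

The pattern: move the first character to the end, then shift every letter 1 place forward in the alphabet (wrapping around).
Working it through for "matftfqatt": intermediate "atftfqattm", final "bugugrbuun".

bugugrbuun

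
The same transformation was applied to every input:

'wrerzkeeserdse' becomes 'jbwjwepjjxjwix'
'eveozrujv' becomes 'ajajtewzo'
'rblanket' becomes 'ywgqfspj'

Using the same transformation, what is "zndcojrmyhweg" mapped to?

The transformation: move the last character to the front, then shift every letter 5 places forward in the alphabet (wrapping around).
Applying both steps to "zndcojrmyhweg": "gzndcojrmyhwe", then "lesihtowrdmbj".

lesihtowrdmbj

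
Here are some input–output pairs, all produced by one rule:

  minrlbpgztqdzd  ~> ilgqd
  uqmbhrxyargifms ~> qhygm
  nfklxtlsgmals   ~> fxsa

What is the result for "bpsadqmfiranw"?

Each output is the input with this applied: keep one character in every 3, starting at position 2 (positions 2nd, 5th, 8th, ...).
On "bpsadqmfiranw" that produces "pdfa".

pdfa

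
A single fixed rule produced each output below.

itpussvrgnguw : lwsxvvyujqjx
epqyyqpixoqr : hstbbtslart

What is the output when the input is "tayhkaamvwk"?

Rule — shift every letter 3 places forward in the alphabet (wrapping around), then delete the last character.
Applying both steps to "tayhkaamvwk": "wdbknddpyzn", then "wdbknddpyz".

wdbknddpyz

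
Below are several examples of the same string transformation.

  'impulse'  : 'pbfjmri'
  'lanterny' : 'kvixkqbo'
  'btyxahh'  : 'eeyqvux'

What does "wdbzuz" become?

The pattern: shift every letter 3 places backward in the alphabet (wrapping around), then move the last 2 characters to the front (rotate right by 2).
On "wdbzuz": the first step gives "taywrw", and the second then gives "rwtayw".

rwtayw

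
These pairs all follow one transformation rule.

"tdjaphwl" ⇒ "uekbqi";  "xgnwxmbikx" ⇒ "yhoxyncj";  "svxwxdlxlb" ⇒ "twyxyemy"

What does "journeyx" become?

kpvsof

The rule is to shift every letter 1 place forward in the alphabet (wrapping around), then delete the last 2 characters.
For "journeyx", step one produces "kpvsofzy"; step two turns that into "kpvsof".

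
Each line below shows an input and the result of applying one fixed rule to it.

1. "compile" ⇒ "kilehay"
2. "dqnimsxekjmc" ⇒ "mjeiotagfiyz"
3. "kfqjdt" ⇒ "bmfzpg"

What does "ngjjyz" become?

cffuvj

Each output is the input with this applied: shift every letter 4 places backward in the alphabet (wrapping around), then move the first character to the end.
"ngjjyz" → "jcffuv" → "cffuvj".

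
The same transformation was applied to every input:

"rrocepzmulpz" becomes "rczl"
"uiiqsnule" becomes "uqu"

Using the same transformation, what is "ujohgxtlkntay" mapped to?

In each case the input is transformed by: keep one character in every 3, starting at position 1 (positions 1st, 4th, 7th, ...).
On "ujohgxtlkntay" that produces "uhtny".

uhtny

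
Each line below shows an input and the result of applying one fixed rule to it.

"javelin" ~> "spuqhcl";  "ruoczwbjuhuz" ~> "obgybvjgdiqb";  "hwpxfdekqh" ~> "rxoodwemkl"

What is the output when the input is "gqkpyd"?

Rule — move the last 3 characters to the front (rotate right by 3), then shift every letter 7 places forward in the alphabet (wrapping around).
"gqkpyd" → "wfknxr".

wfknxr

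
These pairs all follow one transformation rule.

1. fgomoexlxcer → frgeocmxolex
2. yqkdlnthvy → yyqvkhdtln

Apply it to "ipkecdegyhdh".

ihpdkheycgde

What's happening: take characters alternately from the front and the back (1st, last, 2nd, 2nd-last, ...).
On "ipkecdegyhdh" that produces "ihpdkheycgde".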